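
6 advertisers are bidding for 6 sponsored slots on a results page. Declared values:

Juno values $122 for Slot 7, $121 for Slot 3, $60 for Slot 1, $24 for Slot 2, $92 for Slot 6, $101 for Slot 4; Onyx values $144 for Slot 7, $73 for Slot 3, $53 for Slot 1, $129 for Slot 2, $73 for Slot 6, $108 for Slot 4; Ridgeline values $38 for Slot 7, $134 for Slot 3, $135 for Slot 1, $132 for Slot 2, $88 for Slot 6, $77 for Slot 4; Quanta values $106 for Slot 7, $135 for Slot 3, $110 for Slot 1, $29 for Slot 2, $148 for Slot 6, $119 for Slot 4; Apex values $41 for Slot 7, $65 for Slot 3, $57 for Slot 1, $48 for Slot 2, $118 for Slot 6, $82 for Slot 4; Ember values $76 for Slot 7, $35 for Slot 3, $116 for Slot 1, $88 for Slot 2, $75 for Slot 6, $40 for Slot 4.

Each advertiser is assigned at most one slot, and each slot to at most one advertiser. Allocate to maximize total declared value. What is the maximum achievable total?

Max total: $750

This is the linear assignment problem.
Optimal: Juno→Slot 3 ($121), Onyx→Slot 7 ($144), Ridgeline→Slot 2 ($132), Quanta→Slot 4 ($119), Apex→Slot 6 ($118), Ember→Slot 1 ($116) — total 121+144+132+119+118+116 = $750.
Max-entry greedy (repeatedly take the single best remaining cell) gives $718, worse by 32.
Next-best assignment: Juno→Slot 4, Onyx→Slot 7, Ridgeline→Slot 2, Quanta→Slot 3, Apex→Slot 6, Ember→Slot 1 = $746.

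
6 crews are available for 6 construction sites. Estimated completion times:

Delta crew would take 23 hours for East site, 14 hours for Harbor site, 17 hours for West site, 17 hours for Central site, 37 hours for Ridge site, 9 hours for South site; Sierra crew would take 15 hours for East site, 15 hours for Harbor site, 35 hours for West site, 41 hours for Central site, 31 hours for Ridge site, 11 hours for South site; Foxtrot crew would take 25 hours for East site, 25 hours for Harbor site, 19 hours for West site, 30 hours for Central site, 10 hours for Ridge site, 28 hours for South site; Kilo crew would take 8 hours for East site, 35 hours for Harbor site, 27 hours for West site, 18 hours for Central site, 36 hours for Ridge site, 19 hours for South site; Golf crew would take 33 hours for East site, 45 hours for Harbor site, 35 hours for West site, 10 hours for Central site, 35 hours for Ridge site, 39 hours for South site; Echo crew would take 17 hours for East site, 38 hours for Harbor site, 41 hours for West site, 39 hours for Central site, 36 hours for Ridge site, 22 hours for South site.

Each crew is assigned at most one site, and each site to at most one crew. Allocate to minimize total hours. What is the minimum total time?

Minimum total: 82 hours

Optimal: Delta crew→West site (17 hours), Sierra crew→Harbor site (15 hours), Foxtrot crew→Ridge site (10 hours), Kilo crew→East site (8 hours), Golf crew→Central site (10 hours), Echo crew→South site (22 hours) — total 17+15+10+8+10+22 = 82 hours.
Column-greedy (each site in turn goes to its cheapest remaining crew) gives 104 hours, worse by 22.
Next-best assignment: Delta crew→West site, Sierra crew→Harbor site, Foxtrot crew→Ridge site, Kilo crew→South site, Golf crew→Central site, Echo crew→East site = 88 hours.
Swapping Foxtrot crew↔Sierra crew (Foxtrot crew→Harbor site 25 hours, Sierra crew→Ridge site 31 hours) adds 31.
No other one-to-one assignment undercuts 82 hours.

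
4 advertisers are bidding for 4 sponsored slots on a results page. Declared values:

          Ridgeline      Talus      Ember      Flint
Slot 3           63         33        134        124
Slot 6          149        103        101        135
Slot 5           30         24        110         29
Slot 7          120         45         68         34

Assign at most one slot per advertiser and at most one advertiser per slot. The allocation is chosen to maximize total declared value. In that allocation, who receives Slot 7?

Ridgeline receives Slot 7.

This is a one-to-one assignment (maximum-weight bipartite matching).
Optimal: Ridgeline→Slot 7 ($120), Talus→Slot 6 ($103), Ember→Slot 5 ($110), Flint→Slot 3 ($124) — total 120+103+110+124 = $457.
Row-greedy (each advertiser in turn takes its best remaining slot) gives $357, worse by 100.
Next-best assignment: Ridgeline→Slot 6, Talus→Slot 7, Ember→Slot 5, Flint→Slot 3 = $428.
Swapping Flint↔Talus (Flint→Slot 6 $135, Talus→Slot 3 $33) loses 59.
Ridgeline's own top slot is Slot 6 ($149), but forcing Ridgeline→Slot 6 and reassigning the rest optimally gives only $428 — worse by 29.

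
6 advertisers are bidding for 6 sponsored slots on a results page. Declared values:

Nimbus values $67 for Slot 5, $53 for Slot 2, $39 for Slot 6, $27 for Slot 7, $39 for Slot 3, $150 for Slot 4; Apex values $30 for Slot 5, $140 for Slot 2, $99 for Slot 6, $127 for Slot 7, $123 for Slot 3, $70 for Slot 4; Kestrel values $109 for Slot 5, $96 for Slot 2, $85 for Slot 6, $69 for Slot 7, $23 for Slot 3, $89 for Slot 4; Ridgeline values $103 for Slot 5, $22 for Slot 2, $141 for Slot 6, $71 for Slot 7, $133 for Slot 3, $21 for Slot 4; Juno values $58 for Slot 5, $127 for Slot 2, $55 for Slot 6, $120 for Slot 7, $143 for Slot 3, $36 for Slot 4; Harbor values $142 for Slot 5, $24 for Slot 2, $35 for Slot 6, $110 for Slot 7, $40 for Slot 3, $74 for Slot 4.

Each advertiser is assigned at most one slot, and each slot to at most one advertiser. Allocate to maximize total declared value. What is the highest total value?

Optimal: Nimbus→Slot 4 ($150), Apex→Slot 7 ($127), Kestrel→Slot 2 ($96), Ridgeline→Slot 6 ($141), Juno→Slot 3 ($143), Harbor→Slot 5 ($142) — total 150+127+96+141+143+142 = $799.
Row-greedy (each advertiser in turn takes its best remaining slot) gives $793, worse by 6.
Next-best assignment: Nimbus→Slot 4, Apex→Slot 2, Kestrel→Slot 5, Ridgeline→Slot 6, Juno→Slot 3, Harbor→Slot 7 = $793.
No other one-to-one assignment exceeds $799.

Maximum total: $799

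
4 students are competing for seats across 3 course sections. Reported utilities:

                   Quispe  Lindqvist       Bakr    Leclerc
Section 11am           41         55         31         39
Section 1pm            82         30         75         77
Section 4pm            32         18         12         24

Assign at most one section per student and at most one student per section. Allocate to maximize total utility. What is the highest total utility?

This is a one-to-one assignment (maximum-weight bipartite matching).
Optimal: Lindqvist→Section 11am (55 points), Leclerc→Section 1pm (77 points), Quispe→Section 4pm (32 points) — total 55+77+32 = 164 points.
Column-greedy (each section in turn goes to its best remaining student) gives 161 points, worse by 3.
Next-best assignment: Lindqvist→Section 11am, Bakr→Section 1pm, Quispe→Section 4pm = 162 points.
No other one-to-one assignment exceeds 164 points.

Max total: 164 points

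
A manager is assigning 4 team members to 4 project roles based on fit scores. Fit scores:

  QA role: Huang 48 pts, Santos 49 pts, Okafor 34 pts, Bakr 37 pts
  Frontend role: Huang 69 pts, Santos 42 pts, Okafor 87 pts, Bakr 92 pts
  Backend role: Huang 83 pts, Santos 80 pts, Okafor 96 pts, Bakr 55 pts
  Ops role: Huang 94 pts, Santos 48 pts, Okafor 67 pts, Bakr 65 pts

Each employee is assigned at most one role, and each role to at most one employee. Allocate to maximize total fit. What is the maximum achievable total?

Optimal: Huang→Ops role (94 pts), Santos→QA role (49 pts), Okafor→Backend role (96 pts), Bakr→Frontend role (92 pts) — total 94+49+96+92 = 331 pts.
Row-greedy (each employee in turn takes its best remaining role) gives 298 pts, worse by 33.
Next-best assignment: Huang→Ops role, Santos→Backend role, Okafor→QA role, Bakr→Frontend role = 300 pts.
Every other assignment is strictly worse.

Maximum total: 331 pts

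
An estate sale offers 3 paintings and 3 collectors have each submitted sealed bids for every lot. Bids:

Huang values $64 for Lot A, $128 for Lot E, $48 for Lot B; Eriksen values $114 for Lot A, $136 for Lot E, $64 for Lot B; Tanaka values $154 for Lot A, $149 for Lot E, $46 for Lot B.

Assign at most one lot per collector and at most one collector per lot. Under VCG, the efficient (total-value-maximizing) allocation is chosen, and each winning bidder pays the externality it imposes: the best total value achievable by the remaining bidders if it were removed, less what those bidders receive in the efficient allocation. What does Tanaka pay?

Tanaka pays $50.

Efficient allocation: Huang→Lot E ($128), Eriksen→Lot B ($64), Tanaka→Lot A ($154); total welfare W = $346.
Tanaka receives Lot A at value $154, so the others get W − 154 = $192.
Without Tanaka: best allocation of the remaining 2 bidders over all 3 lots is Huang→Lot E ($128), Eriksen→Lot A ($114), total $242.
VCG payment = (others' best without Tanaka) − (others' welfare with Tanaka) = 242 − 192 = $50.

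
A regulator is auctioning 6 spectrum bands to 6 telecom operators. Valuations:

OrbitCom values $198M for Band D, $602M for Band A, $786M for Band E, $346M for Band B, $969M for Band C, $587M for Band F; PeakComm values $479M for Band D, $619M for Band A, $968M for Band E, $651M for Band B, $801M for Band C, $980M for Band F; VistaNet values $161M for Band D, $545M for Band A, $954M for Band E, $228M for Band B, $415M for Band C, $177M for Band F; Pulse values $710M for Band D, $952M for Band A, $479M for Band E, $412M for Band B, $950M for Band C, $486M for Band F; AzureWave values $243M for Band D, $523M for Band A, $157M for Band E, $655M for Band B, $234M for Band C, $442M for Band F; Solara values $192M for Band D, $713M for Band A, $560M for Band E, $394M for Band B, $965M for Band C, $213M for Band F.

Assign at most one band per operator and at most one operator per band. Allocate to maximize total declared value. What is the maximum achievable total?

Maximum total: $4981M

Optimal: OrbitCom→Band C ($969M), PeakComm→Band F ($980M), VistaNet→Band E ($954M), Pulse→Band D ($710M), AzureWave→Band B ($655M), Solara→Band A ($713M) — total 969+980+954+710+655+713 = $4981M.
Max-entry greedy (repeatedly take the single best remaining cell) gives $4702M, worse by 279.
Swapping VistaNet↔AzureWave (VistaNet→Band B $228M, AzureWave→Band E $157M) loses 1224.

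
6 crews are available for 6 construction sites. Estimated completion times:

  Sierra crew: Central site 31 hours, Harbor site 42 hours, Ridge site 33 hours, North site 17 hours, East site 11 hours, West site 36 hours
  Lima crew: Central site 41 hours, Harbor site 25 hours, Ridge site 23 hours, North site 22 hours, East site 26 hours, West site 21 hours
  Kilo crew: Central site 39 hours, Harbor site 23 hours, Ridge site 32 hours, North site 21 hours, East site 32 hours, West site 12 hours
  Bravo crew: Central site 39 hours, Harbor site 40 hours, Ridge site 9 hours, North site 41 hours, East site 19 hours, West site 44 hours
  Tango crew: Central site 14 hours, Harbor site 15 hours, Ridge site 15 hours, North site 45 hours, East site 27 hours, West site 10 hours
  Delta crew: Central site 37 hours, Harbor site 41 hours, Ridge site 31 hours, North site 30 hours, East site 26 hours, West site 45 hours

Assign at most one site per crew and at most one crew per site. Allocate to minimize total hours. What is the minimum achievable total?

Minimum total: 101 hours

Optimal: Sierra crew→East site (11 hours), Lima crew→Harbor site (25 hours), Kilo crew→West site (12 hours), Bravo crew→Ridge site (9 hours), Tango crew→Central site (14 hours), Delta crew→North site (30 hours) — total 11+25+12+9+14+30 = 101 hours.
Row-greedy (each crew in turn takes its cheapest remaining site) gives 117 hours, worse by 16.
Checked against all permutations: 101 hours is optimal.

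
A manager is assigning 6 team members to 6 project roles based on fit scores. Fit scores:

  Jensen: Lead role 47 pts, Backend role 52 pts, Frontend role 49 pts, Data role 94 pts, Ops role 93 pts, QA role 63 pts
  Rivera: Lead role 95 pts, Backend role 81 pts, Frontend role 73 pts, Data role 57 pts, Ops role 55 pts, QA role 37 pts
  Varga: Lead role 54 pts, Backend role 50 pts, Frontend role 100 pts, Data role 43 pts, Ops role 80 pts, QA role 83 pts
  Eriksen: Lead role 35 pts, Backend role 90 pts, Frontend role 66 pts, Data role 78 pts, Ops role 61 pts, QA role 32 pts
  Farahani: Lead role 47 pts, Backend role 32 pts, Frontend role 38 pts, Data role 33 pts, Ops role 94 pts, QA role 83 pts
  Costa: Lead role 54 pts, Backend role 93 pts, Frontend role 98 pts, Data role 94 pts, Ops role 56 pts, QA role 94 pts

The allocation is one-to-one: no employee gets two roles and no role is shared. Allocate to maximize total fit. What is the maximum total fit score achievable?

Optimal: Jensen→Data role (94 pts), Rivera→Lead role (95 pts), Varga→Frontend role (100 pts), Eriksen→Backend role (90 pts), Farahani→Ops role (94 pts), Costa→QA role (94 pts) — total 94+95+100+90+94+94 = 567 pts.
Column-greedy (each role in turn goes to its best remaining employee) gives 508 pts, worse by 59.
Every other assignment is strictly worse.

Maximum total: 567 pts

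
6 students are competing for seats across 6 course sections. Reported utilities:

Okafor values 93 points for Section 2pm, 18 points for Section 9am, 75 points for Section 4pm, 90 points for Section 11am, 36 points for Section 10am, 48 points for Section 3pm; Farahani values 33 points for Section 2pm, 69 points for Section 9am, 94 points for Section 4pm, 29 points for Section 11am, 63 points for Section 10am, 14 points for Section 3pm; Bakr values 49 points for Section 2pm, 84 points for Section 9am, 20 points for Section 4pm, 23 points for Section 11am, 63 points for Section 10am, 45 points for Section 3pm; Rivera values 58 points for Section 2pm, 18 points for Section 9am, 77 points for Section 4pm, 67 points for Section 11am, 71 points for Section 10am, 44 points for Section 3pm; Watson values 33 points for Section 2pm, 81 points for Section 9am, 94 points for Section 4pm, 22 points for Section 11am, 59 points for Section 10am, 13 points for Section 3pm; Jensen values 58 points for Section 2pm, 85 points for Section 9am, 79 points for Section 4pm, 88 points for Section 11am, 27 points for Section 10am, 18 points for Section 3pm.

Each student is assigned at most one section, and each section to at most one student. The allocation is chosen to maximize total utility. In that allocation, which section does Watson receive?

Watson receives Section 9am.

Optimal: Okafor→Section 2pm (93 points), Farahani→Section 4pm (94 points), Bakr→Section 3pm (45 points), Rivera→Section 10am (71 points), Watson→Section 9am (81 points), Jensen→Section 11am (88 points) — total 93+94+45+71+81+88 = 472 points.
Watson's own top section is Section 4pm (94 points), but forcing Watson→Section 4pm and reassigning the rest optimally gives only 466 points — worse by 6.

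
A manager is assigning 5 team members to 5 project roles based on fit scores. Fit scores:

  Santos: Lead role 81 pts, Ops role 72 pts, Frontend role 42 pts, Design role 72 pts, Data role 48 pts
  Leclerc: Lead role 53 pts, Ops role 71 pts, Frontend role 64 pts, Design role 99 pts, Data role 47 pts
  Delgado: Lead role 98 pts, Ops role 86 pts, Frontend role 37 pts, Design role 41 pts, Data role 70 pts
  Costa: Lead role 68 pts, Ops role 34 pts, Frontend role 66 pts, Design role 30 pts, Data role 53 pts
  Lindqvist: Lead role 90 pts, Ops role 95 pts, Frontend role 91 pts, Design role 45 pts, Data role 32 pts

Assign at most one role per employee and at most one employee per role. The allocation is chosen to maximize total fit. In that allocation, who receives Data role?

Costa receives Data role.

Optimal: Santos→Ops role (72 pts), Leclerc→Design role (99 pts), Delgado→Lead role (98 pts), Costa→Data role (53 pts), Lindqvist→Frontend role (91 pts) — total 72+99+98+53+91 = 413 pts.
Swapping Santos↔Leclerc (Santos→Design role 72 pts, Leclerc→Ops role 71 pts) loses 28.
Costa's own top role is Lead role (68 pts), but forcing Costa→Lead role and reassigning the rest optimally gives only 400 pts — worse by 13.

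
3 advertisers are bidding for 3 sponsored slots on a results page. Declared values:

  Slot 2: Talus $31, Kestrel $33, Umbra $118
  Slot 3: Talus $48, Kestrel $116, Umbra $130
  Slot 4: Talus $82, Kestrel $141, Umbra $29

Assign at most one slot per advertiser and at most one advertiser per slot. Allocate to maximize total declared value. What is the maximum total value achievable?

Max total: $316

Optimal: Talus→Slot 4 ($82), Kestrel→Slot 3 ($116), Umbra→Slot 2 ($118) — total 82+116+118 = $316.
Max-entry greedy (repeatedly take the single best remaining cell) gives $302, worse by 14.
No other one-to-one assignment exceeds $316.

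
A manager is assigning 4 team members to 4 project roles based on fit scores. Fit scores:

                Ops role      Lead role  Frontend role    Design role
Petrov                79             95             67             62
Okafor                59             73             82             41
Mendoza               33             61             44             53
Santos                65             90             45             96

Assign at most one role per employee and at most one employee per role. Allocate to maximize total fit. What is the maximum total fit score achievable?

Optimal: Petrov→Ops role (79 pts), Okafor→Frontend role (82 pts), Mendoza→Lead role (61 pts), Santos→Design role (96 pts) — total 79+82+61+96 = 318 pts.
Row-greedy (each employee in turn takes its best remaining role) gives 295 pts, worse by 23.

Maximum total: 318 pts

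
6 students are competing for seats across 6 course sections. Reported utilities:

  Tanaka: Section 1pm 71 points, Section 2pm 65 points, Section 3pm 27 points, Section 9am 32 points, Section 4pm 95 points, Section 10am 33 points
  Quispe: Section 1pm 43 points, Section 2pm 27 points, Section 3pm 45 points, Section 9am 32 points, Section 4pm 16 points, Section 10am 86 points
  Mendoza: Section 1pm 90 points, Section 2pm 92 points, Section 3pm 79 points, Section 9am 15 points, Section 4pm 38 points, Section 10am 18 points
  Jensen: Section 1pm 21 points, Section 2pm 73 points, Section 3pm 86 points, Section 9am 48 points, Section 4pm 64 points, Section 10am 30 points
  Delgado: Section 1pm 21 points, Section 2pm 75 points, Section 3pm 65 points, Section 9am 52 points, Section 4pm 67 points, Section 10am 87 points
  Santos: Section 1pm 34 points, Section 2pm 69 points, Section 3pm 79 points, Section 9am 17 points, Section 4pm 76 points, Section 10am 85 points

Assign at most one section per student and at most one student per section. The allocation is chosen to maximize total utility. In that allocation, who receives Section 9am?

Optimal: Tanaka→Section 4pm (95 points), Quispe→Section 10am (86 points), Mendoza→Section 1pm (90 points), Jensen→Section 3pm (86 points), Delgado→Section 9am (52 points), Santos→Section 2pm (69 points) — total 95+86+90+86+52+69 = 478 points.
Next-best assignment: Tanaka→Section 4pm, Quispe→Section 10am, Mendoza→Section 1pm, Jensen→Section 2pm, Delgado→Section 9am, Santos→Section 3pm = 475 points.
Delgado's own top section is Section 10am (87 points), but forcing Delgado→Section 10am and reassigning the rest optimally gives only 459 points — worse by 19.

Delgado receives Section 9am.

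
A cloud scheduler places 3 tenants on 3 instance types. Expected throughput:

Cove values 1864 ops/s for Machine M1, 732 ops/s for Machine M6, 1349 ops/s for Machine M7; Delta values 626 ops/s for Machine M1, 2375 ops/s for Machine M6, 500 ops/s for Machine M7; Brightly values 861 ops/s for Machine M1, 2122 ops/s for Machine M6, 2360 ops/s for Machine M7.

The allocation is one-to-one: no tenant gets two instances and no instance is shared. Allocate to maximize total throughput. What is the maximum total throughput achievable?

Max total: 6599 ops/s

Optimal: Cove→Machine M1 (1864 ops/s), Delta→Machine M6 (2375 ops/s), Brightly→Machine M7 (2360 ops/s) — total 1864+2375+2360 = 6599 ops/s.
Next-best assignment: Cove→Machine M7, Delta→Machine M6, Brightly→Machine M1 = 4585 ops/s.
Swapping Delta↔Brightly (Delta→Machine M7 500 ops/s, Brightly→Machine M6 2122 ops/s) loses 2113.
Every other assignment is strictly worse.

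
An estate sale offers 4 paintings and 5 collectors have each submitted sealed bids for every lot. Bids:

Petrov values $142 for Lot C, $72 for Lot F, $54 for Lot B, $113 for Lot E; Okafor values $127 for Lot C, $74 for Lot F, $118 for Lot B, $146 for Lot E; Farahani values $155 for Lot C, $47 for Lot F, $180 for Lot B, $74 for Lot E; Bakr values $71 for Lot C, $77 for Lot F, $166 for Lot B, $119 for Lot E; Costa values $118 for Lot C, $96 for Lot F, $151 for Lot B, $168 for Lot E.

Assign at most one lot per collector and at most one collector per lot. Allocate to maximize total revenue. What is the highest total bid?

Maximum total: $567

Optimal: Petrov→Lot C ($142), Bakr→Lot F ($77), Farahani→Lot B ($180), Costa→Lot E ($168) — total 142+77+180+168 = $567.
Next-best assignment: Petrov→Lot C, Okafor→Lot F, Farahani→Lot B, Costa→Lot E = $564.
Checked against all permutations: $567 is optimal.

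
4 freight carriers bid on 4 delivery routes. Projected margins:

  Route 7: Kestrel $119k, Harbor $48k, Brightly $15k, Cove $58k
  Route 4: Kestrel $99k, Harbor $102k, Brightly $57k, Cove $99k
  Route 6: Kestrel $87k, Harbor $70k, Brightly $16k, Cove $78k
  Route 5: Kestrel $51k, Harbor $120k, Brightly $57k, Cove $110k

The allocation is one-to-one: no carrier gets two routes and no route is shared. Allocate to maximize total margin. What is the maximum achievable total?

Max total: $374k

Treat this as an assignment problem: match each carrier to one route.
Optimal: Kestrel→Route 7 ($119k), Harbor→Route 5 ($120k), Brightly→Route 4 ($57k), Cove→Route 6 ($78k) — total 119+120+57+78 = $374k.
Column-greedy (each route in turn goes to its best remaining carrier) gives $356k, worse by 18.
Next-best assignment: Kestrel→Route 7, Harbor→Route 4, Brightly→Route 5, Cove→Route 6 = $356k.
Every other assignment is strictly worse.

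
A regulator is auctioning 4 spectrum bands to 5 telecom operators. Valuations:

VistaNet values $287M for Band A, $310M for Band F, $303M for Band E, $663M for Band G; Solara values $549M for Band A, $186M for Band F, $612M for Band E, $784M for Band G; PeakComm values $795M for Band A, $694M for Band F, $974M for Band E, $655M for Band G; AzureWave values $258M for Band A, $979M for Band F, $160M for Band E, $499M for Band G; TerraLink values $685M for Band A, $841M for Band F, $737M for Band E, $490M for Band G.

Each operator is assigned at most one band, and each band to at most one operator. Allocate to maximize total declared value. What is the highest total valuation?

Maximum total: $3422M

This is a one-to-one assignment (maximum-weight bipartite matching).
Optimal: TerraLink→Band A ($685M), AzureWave→Band F ($979M), PeakComm→Band E ($974M), Solara→Band G ($784M) — total 685+979+974+784 = $3422M.
Column-greedy (each band in turn goes to its best remaining operator) gives $3295M, worse by 127.
Every other assignment is strictly worse.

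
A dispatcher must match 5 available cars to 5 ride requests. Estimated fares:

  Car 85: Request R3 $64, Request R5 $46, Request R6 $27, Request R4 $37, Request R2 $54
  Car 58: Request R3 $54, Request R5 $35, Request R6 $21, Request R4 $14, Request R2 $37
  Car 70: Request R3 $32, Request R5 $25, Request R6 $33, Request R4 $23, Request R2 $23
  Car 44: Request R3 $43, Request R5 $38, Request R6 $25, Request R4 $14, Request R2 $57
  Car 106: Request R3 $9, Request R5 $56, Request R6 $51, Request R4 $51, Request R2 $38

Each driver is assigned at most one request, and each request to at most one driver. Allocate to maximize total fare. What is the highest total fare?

Max total: $241

Optimal: Car 85→Request R5 ($46), Car 58→Request R3 ($54), Car 70→Request R6 ($33), Car 44→Request R2 ($57), Car 106→Request R4 ($51) — total 46+54+33+57+51 = $241.
Max-entry greedy (repeatedly take the single best remaining cell) gives $224, worse by 17.
Next-best assignment: Car 85→Request R3, Car 58→Request R5, Car 70→Request R6, Car 44→Request R2, Car 106→Request R4 = $240.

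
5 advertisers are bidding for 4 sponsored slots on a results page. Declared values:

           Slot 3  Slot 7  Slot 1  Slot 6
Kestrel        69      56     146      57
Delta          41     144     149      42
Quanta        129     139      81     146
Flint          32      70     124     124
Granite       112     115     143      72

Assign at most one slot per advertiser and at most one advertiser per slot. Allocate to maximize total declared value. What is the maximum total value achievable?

Max total: $548

Optimal: Granite→Slot 3 ($112), Delta→Slot 7 ($144), Kestrel→Slot 1 ($146), Quanta→Slot 6 ($146) — total 112+144+146+146 = $548.
Column-greedy (each slot in turn goes to its best remaining advertiser) gives $543, worse by 5.
Every other assignment is strictly worse.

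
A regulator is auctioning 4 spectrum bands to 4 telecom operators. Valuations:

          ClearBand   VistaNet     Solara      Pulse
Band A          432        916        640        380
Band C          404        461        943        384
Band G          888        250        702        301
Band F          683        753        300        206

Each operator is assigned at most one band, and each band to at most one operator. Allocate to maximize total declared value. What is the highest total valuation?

Optimal: ClearBand→Band G ($888M), VistaNet→Band F ($753M), Solara→Band C ($943M), Pulse→Band A ($380M) — total 888+753+943+380 = $2964M.
Column-greedy (each band in turn goes to its best remaining operator) gives $2953M, worse by 11.
Swapping Pulse↔ClearBand (Pulse→Band G $301M, ClearBand→Band A $432M) loses 535.

Max total: $2964M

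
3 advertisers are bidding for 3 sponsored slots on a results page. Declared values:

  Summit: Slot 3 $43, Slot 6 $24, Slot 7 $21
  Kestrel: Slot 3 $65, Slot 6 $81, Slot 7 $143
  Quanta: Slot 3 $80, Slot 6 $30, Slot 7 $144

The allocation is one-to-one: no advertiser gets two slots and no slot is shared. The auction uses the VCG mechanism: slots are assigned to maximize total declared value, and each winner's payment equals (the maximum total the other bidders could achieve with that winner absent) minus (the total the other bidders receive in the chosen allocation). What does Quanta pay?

Quanta pays $62.

Efficient allocation: Summit→Slot 3 ($43), Kestrel→Slot 6 ($81), Quanta→Slot 7 ($144); total welfare W = $268.
Quanta receives Slot 7 at value $144, so the others get W − 144 = $124.
Without Quanta: best allocation of the remaining 2 bidders over all 3 slots is Summit→Slot 3 ($43), Kestrel→Slot 7 ($143), total $186.
VCG payment = (others' best without Quanta) − (others' welfare with Quanta) = 186 − 124 = $62.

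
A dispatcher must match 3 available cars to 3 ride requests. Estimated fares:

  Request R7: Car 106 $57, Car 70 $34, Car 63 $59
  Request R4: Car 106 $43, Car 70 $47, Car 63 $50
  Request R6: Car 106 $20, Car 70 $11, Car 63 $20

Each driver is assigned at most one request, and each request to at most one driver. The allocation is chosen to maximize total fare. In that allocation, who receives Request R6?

Optimal: Car 106→Request R6 ($20), Car 70→Request R4 ($47), Car 63→Request R7 ($59) — total 20+47+59 = $126.
Row-greedy (each driver in turn takes its best remaining request) gives $124, worse by 2.
Swapping Car 70↔Car 63 (Car 70→Request R7 $34, Car 63→Request R4 $50) loses 22.
Checked against all permutations: $126 is optimal.
Car 106's own top request is Request R7 ($57), but forcing Car 106→Request R7 and reassigning the rest optimally gives only $124 — worse by 2.

Car 106 receives Request R6.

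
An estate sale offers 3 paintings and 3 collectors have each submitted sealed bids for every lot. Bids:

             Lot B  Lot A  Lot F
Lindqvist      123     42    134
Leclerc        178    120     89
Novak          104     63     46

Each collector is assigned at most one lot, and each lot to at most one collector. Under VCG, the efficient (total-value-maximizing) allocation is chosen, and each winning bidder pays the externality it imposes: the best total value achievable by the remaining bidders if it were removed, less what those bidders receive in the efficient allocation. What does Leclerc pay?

Efficient allocation: Lindqvist→Lot F ($134), Leclerc→Lot B ($178), Novak→Lot A ($63); total welfare W = $375.
Leclerc receives Lot B at value $178, so the others get W − 178 = $197.
Without Leclerc: best allocation of the remaining 2 bidders over all 3 lots is Lindqvist→Lot F ($134), Novak→Lot B ($104), total $238.
VCG payment = (others' best without Leclerc) − (others' welfare with Leclerc) = 238 − 197 = $41.

Leclerc pays $41.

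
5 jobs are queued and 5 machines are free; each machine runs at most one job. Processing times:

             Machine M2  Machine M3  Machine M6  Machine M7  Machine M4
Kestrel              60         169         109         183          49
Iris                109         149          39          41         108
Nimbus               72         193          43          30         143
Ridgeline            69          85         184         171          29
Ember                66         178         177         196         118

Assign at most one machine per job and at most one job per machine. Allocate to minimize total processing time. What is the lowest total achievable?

Optimal: Kestrel→Machine M4 (49 min), Iris→Machine M6 (39 min), Nimbus→Machine M7 (30 min), Ridgeline→Machine M3 (85 min), Ember→Machine M2 (66 min) — total 49+39+30+85+66 = 269 min.
Min-entry greedy (repeatedly take the single cheapest remaining cell) gives 336 min, worse by 67.
Swapping Kestrel↔Iris (Kestrel→Machine M6 109 min, Iris→Machine M4 108 min) adds 129.

Min total: 269 min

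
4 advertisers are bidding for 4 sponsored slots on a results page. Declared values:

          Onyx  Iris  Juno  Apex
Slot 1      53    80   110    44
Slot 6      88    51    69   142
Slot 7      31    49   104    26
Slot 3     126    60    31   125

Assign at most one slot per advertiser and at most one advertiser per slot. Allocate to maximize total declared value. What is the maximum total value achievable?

Maximum total: $452

Optimal: Onyx→Slot 3 ($126), Iris→Slot 1 ($80), Juno→Slot 7 ($104), Apex→Slot 6 ($142) — total 126+80+104+142 = $452.
Max-entry greedy (repeatedly take the single best remaining cell) gives $427, worse by 25.
No other one-to-one assignment exceeds $452.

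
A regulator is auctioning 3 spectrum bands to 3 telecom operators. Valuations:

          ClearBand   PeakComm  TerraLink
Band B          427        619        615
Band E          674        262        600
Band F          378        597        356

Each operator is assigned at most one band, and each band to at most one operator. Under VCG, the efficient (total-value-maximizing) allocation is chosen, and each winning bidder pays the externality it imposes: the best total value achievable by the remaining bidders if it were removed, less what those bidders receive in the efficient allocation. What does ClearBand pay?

ClearBand pays $7M.

Efficient allocation: ClearBand→Band E ($674M), PeakComm→Band F ($597M), TerraLink→Band B ($615M); total welfare W = $1886M.
ClearBand receives Band E at value $674M, so the others get W − 674 = $1212M.
Without ClearBand: best allocation of the remaining 2 bidders over all 3 bands is PeakComm→Band B ($619M), TerraLink→Band E ($600M), total $1219M.
VCG payment = (others' best without ClearBand) − (others' welfare with ClearBand) = 1219 − 1212 = $7M.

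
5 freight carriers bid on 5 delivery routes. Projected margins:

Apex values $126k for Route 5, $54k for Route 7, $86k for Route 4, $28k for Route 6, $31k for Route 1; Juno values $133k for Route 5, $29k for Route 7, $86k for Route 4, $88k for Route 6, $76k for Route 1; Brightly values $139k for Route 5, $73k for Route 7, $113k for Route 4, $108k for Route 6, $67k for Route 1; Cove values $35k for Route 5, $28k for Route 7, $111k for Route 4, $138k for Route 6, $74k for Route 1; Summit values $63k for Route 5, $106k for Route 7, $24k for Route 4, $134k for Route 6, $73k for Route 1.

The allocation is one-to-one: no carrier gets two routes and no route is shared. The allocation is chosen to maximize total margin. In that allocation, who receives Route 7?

Summit receives Route 7.

Optimal: Apex→Route 5 ($126k), Juno→Route 1 ($76k), Brightly→Route 4 ($113k), Cove→Route 6 ($138k), Summit→Route 7 ($106k) — total 126+76+113+138+106 = $559k.
Row-greedy (each carrier in turn takes its best remaining route) gives $507k, worse by 52.
No other one-to-one assignment exceeds $559k.
Summit's own top route is Route 6 ($134k), but forcing Summit→Route 6 and reassigning the rest optimally gives only $520k — worse by 39.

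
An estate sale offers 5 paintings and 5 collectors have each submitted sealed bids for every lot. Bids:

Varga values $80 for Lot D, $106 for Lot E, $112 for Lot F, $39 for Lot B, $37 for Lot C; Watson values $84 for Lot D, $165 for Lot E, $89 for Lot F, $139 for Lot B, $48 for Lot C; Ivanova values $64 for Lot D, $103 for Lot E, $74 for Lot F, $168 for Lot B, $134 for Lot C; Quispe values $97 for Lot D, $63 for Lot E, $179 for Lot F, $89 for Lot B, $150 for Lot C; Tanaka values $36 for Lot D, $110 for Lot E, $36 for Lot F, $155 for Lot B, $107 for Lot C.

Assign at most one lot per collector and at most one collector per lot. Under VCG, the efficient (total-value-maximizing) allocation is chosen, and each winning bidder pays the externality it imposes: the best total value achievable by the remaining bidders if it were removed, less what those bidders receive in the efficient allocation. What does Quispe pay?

Quispe pays $32.

Efficient allocation: Varga→Lot D ($80), Watson→Lot E ($165), Ivanova→Lot C ($134), Quispe→Lot F ($179), Tanaka→Lot B ($155); total welfare W = $713.
Quispe receives Lot F at value $179, so the others get W − 179 = $534.
Without Quispe: best allocation of the remaining 4 bidders over all 5 lots is Varga→Lot F ($112), Watson→Lot E ($165), Ivanova→Lot C ($134), Tanaka→Lot B ($155), total $566.
VCG payment = (others' best without Quispe) − (others' welfare with Quispe) = 566 − 534 = $32.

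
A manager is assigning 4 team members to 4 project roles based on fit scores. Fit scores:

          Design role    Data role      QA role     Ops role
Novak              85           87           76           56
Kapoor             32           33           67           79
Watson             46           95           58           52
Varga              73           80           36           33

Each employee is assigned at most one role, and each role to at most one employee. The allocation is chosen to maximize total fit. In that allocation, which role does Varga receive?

Varga receives Design role.

This is a one-to-one assignment (maximum-weight bipartite matching).
Optimal: Novak→QA role (76 pts), Kapoor→Ops role (79 pts), Watson→Data role (95 pts), Varga→Design role (73 pts) — total 76+79+95+73 = 323 pts.
Row-greedy (each employee in turn takes its best remaining role) gives 297 pts, worse by 26.
Next-best assignment: Novak→Design role, Kapoor→Ops role, Watson→QA role, Varga→Data role = 302 pts.
Checked against all permutations: 323 pts is optimal.
Varga's own top role is Data role (80 pts), but forcing Varga→Data role and reassigning the rest optimally gives only 302 pts — worse by 21.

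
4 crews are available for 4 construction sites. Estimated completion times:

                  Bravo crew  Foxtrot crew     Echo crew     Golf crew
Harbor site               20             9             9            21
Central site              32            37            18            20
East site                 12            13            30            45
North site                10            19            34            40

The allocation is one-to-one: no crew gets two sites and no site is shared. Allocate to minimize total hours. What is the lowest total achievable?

This is a one-to-one assignment (minimum-cost bipartite matching).
Optimal: Bravo crew→North site (10 hours), Foxtrot crew→East site (13 hours), Echo crew→Harbor site (9 hours), Golf crew→Central site (20 hours) — total 10+13+9+20 = 52 hours.
Min-entry greedy (repeatedly take the single cheapest remaining cell) gives 82 hours, worse by 30.

Min total: 52 hours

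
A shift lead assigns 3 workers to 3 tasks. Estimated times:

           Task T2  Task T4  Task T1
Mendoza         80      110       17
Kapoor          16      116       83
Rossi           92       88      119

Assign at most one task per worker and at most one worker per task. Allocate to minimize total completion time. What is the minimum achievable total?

Optimal: Mendoza→Task T1 (17 min), Kapoor→Task T2 (16 min), Rossi→Task T4 (88 min) — total 17+16+88 = 121 min.
Swapping Mendoza↔Kapoor (Mendoza→Task T2 80 min, Kapoor→Task T1 83 min) adds 130.
Every other assignment is strictly worse.

Minimum total: 121 min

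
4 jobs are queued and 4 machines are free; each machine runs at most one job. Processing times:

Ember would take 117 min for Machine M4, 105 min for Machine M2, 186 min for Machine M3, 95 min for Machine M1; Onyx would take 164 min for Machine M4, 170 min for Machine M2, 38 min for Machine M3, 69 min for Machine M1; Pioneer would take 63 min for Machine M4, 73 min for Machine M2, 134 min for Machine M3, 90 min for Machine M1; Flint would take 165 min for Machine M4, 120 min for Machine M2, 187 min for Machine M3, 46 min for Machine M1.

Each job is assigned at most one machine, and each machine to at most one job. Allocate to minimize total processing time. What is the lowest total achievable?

Minimum total: 252 min

Optimal: Ember→Machine M2 (105 min), Onyx→Machine M3 (38 min), Pioneer→Machine M4 (63 min), Flint→Machine M1 (46 min) — total 105+38+63+46 = 252 min.
Row-greedy (each job in turn takes its cheapest remaining machine) gives 316 min, worse by 64.
Next-best assignment: Ember→Machine M4, Onyx→Machine M3, Pioneer→Machine M2, Flint→Machine M1 = 274 min.
Checked against all permutations: 252 min is optimal.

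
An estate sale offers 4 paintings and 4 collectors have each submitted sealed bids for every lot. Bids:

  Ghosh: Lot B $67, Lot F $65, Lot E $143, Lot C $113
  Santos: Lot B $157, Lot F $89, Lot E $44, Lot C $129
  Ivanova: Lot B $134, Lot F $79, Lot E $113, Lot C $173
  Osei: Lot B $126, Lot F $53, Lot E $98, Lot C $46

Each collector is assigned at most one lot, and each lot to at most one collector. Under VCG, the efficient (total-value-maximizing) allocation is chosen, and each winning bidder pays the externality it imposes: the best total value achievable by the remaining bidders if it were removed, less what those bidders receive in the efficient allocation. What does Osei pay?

Osei pays $68.

Efficient allocation: Ghosh→Lot E ($143), Santos→Lot F ($89), Ivanova→Lot C ($173), Osei→Lot B ($126); total welfare W = $531.
Osei receives Lot B at value $126, so the others get W − 126 = $405.
Without Osei: best allocation of the remaining 3 bidders over all 4 lots is Ghosh→Lot E ($143), Santos→Lot B ($157), Ivanova→Lot C ($173), total $473.
VCG payment = (others' best without Osei) − (others' welfare with Osei) = 473 − 405 = $68.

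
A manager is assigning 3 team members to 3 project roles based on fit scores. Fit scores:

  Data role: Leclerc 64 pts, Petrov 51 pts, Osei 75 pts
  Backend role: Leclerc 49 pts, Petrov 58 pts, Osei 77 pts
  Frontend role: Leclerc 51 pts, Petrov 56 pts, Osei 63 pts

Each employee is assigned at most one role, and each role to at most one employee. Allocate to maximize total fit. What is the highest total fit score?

Optimal: Leclerc→Data role (64 pts), Petrov→Frontend role (56 pts), Osei→Backend role (77 pts) — total 64+56+77 = 197 pts.
Row-greedy (each employee in turn takes its best remaining role) gives 185 pts, worse by 12.
Swapping Leclerc↔Petrov (Leclerc→Frontend role 51 pts, Petrov→Data role 51 pts) loses 18.

Maximum total: 197 pts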